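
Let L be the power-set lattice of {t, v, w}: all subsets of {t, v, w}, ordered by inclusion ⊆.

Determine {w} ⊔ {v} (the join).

{v,w}

Common upper bounds of {{w}, {v}}: {t,v,w}, {v,w}.
The least among these is {v,w}.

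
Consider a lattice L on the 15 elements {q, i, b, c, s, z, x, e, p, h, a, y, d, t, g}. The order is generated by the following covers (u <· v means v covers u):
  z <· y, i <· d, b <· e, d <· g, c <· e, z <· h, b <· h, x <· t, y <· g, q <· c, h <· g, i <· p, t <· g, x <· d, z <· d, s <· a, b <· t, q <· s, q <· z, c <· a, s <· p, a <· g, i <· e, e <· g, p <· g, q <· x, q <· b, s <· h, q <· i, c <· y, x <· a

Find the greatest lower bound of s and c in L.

q

Common lower bounds of {s, c}: q.
The greatest among these is q.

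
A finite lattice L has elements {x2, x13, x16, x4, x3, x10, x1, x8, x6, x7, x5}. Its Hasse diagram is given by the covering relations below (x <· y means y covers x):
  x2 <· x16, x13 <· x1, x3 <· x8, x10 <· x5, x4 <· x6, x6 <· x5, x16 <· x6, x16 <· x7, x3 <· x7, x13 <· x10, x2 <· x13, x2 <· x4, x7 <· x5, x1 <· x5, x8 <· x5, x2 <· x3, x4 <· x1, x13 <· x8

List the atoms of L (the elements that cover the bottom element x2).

The atoms are exactly the elements that cover x2: x13, x16, x3, x4.

x13, x16, x3, x4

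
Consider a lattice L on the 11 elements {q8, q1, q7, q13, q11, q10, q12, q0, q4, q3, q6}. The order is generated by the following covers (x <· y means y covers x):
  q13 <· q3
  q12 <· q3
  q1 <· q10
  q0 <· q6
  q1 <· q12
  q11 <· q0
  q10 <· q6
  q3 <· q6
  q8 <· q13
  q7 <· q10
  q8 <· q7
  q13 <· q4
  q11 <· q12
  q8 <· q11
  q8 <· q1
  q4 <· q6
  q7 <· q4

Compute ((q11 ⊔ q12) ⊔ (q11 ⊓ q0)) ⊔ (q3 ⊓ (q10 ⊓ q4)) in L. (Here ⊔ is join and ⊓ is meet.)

q11 ∨ q12 = q12
q11 ∧ q0 = q11
q12 ∨ q11 = q12
q10 ∧ q4 = q7
q3 ∧ q7 = q8
q12 ∨ q8 = q12

q12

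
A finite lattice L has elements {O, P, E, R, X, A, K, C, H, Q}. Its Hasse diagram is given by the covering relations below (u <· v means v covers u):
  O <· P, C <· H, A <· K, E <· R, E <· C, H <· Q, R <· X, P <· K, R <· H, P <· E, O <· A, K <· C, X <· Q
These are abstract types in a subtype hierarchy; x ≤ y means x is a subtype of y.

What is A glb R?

Common lower bounds of {A, R}: O.
The greatest among these is O.

O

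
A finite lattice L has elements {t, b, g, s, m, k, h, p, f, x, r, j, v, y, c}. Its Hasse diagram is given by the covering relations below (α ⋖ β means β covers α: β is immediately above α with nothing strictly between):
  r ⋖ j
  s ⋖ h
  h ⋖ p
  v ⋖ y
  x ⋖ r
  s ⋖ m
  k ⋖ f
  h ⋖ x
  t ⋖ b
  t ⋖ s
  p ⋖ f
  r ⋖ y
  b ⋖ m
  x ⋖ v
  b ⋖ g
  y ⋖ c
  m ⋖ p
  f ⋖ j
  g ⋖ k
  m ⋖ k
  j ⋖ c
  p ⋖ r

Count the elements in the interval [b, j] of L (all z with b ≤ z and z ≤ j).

8

The interval [b, j] = {b, f, g, j, k, m, p, r}, which has 8 elements.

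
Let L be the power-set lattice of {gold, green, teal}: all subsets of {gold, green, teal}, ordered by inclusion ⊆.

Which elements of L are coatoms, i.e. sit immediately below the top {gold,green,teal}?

The coatoms are exactly the elements covered by {gold,green,teal}: {gold,green}, {gold,teal}, {green,teal}.

{gold,green}, {gold,teal}, {green,teal}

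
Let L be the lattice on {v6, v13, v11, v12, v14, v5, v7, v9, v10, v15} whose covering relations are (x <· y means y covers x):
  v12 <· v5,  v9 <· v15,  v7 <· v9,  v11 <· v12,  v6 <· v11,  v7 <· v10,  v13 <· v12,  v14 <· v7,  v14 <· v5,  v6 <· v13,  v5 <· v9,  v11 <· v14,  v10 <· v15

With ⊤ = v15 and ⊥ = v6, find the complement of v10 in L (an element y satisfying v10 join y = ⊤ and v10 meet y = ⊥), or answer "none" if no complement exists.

v13

Need y with v10 ∨ y = v15 and v10 ∧ y = v6.
Checking each element gives: v13.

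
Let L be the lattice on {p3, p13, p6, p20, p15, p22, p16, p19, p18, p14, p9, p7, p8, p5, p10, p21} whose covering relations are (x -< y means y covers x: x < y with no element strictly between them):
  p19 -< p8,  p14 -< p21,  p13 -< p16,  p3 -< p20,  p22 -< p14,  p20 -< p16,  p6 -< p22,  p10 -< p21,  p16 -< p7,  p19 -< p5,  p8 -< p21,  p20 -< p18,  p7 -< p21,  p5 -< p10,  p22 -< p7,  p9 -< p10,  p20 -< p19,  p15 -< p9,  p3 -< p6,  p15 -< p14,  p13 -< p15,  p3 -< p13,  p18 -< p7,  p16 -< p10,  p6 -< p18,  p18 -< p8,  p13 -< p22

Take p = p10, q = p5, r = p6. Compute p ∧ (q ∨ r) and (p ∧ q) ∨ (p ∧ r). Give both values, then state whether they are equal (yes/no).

p10; p5; no

q ∨ r = p21, so p ∧ (q ∨ r) = p10 ∧ p21 = p10.
p ∧ q = p5 and p ∧ r = p3, so (p ∧ q) ∨ (p ∧ r) = p5 ∨ p3 = p5.
Equal: no.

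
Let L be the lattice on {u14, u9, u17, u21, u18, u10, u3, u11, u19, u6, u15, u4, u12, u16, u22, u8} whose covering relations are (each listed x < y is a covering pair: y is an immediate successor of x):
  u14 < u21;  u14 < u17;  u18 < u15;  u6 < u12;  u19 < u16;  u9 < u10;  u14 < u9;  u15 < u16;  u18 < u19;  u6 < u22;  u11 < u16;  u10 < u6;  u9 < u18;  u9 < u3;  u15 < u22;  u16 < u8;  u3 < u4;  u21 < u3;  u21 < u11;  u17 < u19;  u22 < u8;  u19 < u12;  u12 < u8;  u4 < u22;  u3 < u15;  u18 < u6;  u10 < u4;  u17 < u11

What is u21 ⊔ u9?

u3

Common upper bounds of {u21, u9}: u15, u16, u22, u3, u4, u8.
The least among these is u3.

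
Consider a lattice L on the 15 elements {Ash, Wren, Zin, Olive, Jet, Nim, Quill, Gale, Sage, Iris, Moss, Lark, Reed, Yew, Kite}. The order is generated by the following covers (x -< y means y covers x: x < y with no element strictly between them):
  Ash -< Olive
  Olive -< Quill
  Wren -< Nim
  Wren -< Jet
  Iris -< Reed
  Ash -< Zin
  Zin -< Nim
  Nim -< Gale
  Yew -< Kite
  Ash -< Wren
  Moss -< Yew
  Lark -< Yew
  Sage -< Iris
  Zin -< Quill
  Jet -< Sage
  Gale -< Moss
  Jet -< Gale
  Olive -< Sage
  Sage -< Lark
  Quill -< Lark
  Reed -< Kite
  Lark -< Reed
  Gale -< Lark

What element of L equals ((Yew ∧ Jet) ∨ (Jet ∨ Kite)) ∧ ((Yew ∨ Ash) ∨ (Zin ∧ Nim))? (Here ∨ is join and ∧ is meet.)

Yew ∧ Jet = Jet
Jet ∨ Kite = Kite
Jet ∨ Kite = Kite
Yew ∨ Ash = Yew
Zin ∧ Nim = Zin
Yew ∨ Zin = Yew
Kite ∧ Yew = Yew

Yew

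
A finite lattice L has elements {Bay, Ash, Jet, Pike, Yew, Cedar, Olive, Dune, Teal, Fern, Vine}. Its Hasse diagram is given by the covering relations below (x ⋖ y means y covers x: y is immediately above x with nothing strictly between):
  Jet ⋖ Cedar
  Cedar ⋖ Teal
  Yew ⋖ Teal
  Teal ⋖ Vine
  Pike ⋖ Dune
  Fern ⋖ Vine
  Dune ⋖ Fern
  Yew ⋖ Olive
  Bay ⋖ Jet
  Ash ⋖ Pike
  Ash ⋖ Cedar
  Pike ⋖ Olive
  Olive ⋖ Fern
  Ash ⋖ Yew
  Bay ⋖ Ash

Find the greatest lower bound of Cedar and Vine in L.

Cedar

Common lower bounds of {Cedar, Vine}: Ash, Bay, Cedar, Jet.
The greatest among these is Cedar.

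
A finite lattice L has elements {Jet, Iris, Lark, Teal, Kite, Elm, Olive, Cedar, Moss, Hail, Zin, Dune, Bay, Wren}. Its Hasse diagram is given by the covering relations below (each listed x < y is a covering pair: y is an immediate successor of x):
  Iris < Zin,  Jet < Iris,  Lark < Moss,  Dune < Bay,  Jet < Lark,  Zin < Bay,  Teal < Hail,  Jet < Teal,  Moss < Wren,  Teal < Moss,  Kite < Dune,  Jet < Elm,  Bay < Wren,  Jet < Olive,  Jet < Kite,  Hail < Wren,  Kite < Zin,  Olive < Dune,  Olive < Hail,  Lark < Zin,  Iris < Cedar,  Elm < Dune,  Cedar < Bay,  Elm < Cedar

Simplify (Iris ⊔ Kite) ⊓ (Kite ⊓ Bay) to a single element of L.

Kite

Iris ∨ Kite = Zin
Kite ∧ Bay = Kite
Zin ∧ Kite = Kite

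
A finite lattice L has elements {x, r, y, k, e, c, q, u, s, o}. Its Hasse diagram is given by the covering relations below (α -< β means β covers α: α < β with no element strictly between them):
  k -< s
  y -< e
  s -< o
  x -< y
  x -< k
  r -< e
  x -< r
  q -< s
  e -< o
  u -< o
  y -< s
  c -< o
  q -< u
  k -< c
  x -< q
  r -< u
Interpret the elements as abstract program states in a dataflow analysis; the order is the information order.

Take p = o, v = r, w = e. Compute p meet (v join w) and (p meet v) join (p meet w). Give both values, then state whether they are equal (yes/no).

v join w = e, so p meet (v join w) = o meet e = e.
p meet v = r and p meet w = e, so (p meet v) join (p meet w) = r join e = e.
Equal: yes.

e; e; yes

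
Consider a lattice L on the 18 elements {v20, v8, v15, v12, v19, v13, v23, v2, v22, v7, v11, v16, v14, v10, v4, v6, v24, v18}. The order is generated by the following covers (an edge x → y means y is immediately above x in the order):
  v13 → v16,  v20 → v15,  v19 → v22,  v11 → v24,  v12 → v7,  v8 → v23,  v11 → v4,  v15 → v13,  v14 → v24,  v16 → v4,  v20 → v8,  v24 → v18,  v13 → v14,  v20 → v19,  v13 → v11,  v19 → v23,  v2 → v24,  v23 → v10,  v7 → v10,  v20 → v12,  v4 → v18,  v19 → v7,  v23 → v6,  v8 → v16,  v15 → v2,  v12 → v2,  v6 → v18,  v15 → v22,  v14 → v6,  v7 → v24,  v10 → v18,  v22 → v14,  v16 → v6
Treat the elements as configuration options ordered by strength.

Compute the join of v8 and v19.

v23

Common upper bounds of {v8, v19}: v10, v18, v23, v6.
The least among these is v23.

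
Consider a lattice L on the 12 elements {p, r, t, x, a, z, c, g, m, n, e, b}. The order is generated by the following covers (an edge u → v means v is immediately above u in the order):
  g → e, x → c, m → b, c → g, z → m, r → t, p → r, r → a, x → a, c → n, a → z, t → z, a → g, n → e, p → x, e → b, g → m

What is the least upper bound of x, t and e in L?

Common upper bounds of {x, t, e}: b.
The least among these is b.

b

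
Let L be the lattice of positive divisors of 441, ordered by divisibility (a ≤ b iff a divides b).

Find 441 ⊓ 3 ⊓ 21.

3

In the divisibility order, the meet is the greatest common divisor: gcd(441, 3, 21) = 3.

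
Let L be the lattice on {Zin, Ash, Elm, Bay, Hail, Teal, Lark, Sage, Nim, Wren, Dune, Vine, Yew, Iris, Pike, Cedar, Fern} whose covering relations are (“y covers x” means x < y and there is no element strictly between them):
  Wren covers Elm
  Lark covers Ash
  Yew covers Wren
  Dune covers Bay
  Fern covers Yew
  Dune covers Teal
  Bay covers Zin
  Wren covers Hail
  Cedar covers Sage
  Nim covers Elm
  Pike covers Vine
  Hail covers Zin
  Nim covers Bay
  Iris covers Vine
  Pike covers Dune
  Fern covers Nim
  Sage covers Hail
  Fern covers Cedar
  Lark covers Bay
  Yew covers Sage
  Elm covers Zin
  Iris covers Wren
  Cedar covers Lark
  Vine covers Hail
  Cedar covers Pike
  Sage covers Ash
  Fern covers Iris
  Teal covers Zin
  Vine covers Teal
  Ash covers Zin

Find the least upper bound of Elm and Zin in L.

Elm

Common upper bounds of {Elm, Zin}: Elm, Fern, Iris, Nim, Wren, Yew.
The least among these is Elm.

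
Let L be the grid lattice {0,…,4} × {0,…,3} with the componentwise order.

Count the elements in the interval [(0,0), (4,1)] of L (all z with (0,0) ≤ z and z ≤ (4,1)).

The interval [(0,0), (4,1)] = {(0,0), (0,1), (1,0), (1,1), (2,0), (2,1), (3,0), (3,1), (4,0), (4,1)}, which has 10 elements.

10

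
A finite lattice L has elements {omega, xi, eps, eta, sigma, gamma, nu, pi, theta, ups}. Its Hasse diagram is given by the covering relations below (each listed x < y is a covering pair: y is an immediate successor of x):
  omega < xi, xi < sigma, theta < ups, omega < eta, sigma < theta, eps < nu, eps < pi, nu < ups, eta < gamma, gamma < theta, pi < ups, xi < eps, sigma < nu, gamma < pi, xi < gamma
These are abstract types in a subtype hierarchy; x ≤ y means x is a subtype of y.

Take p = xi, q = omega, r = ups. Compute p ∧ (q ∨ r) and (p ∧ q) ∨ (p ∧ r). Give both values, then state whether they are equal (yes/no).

xi; xi; yes

q ∨ r = ups, so p ∧ (q ∨ r) = xi ∧ ups = xi.
p ∧ q = omega and p ∧ r = xi, so (p ∧ q) ∨ (p ∧ r) = omega ∨ xi = xi.
Equal: yes.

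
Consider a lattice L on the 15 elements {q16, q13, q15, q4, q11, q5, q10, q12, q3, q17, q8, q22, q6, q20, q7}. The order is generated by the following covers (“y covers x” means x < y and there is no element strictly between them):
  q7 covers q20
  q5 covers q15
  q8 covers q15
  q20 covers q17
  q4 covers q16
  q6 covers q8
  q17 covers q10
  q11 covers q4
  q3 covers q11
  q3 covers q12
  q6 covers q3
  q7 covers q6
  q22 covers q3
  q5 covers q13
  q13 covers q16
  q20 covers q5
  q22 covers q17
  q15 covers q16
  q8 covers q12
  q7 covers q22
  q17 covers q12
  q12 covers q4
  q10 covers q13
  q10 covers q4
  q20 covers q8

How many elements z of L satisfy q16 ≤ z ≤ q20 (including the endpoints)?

The interval [q16, q20] = {q10, q12, q13, q15, q16, q17, q20, q4, q5, q8}, which has 10 elements.

10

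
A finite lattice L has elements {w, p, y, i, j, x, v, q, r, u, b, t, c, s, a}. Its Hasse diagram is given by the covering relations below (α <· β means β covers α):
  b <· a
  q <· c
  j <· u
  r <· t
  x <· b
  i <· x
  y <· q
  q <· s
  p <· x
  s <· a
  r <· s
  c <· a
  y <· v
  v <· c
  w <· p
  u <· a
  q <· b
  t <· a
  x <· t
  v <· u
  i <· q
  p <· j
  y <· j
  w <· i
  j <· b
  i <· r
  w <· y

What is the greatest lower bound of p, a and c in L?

w

Common lower bounds of {p, a, c}: w.
The greatest among these is w.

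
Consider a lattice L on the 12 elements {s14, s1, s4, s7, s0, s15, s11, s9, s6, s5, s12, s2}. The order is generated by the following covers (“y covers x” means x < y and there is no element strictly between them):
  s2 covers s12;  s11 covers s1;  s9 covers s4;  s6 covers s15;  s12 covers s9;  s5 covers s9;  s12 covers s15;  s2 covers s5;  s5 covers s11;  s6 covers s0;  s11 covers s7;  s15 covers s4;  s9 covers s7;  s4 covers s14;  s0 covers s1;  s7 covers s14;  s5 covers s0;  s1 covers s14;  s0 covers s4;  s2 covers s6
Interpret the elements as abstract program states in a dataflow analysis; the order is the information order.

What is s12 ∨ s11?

Common upper bounds of {s12, s11}: s2.
The least among these is s2.

s2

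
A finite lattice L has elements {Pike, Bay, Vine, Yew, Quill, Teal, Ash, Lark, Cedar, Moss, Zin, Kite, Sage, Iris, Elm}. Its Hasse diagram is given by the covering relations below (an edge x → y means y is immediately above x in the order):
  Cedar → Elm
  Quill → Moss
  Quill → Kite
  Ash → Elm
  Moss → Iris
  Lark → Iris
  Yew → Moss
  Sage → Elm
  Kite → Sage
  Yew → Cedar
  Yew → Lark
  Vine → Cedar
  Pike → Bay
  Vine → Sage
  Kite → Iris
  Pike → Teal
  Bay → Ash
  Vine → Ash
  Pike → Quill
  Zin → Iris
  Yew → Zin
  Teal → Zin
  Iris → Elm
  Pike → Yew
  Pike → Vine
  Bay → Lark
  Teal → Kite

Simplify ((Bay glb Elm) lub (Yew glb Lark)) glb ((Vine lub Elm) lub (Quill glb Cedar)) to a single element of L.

Bay ∧ Elm = Bay
Yew ∧ Lark = Yew
Bay ∨ Yew = Lark
Vine ∨ Elm = Elm
Quill ∧ Cedar = Pike
Elm ∨ Pike = Elm
Lark ∧ Elm = Lark

Lark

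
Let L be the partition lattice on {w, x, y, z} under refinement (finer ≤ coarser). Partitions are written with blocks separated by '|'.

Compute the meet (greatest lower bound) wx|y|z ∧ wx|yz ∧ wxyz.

wx|y|z

The meet (common refinement) of wx|y|z, wx|yz, wxyz intersects blocks pairwise, giving wx|y|z.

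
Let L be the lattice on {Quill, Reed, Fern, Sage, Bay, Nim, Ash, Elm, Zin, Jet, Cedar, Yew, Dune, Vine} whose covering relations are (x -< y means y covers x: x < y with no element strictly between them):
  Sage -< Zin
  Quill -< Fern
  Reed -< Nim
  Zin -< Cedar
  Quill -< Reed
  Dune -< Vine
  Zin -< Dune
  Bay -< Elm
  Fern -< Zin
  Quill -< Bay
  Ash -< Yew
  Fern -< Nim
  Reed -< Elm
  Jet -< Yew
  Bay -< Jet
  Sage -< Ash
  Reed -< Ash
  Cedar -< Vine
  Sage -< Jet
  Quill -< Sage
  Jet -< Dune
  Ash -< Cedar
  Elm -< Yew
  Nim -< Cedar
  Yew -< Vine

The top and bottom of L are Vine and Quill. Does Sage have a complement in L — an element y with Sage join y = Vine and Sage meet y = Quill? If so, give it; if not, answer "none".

For every candidate y, either Sage ∨ y ≠ Vine or Sage ∧ y ≠ Quill; no complement exists.

none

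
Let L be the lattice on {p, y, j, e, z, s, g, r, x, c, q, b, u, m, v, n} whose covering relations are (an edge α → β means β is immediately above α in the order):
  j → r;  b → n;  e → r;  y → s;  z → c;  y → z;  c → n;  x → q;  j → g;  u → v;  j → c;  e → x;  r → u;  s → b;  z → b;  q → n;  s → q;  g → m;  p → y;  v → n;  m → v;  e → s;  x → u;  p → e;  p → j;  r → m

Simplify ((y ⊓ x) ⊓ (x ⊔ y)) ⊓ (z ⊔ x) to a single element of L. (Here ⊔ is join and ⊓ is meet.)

p

y ∧ x = p
x ∨ y = q
p ∧ q = p
z ∨ x = n
p ∧ n = p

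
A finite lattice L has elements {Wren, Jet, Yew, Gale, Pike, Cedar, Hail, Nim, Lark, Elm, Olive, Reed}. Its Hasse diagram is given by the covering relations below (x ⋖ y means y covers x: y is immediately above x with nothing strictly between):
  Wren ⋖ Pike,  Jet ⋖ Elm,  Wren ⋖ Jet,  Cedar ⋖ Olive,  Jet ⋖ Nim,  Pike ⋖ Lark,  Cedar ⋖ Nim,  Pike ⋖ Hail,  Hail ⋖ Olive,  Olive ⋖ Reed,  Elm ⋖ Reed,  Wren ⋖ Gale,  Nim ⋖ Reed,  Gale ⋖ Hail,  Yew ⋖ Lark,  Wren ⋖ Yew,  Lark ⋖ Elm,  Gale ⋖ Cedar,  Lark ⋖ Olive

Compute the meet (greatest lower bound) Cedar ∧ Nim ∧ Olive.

Cedar

Common lower bounds of {Cedar, Nim, Olive}: Cedar, Gale, Wren.
The greatest among these is Cedar.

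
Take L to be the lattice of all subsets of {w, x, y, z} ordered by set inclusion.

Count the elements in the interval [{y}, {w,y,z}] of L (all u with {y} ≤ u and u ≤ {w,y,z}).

4

The interval [{y}, {w,y,z}] = {{w,y,z}, {w,y}, {y,z}, {y}}, which has 4 elements.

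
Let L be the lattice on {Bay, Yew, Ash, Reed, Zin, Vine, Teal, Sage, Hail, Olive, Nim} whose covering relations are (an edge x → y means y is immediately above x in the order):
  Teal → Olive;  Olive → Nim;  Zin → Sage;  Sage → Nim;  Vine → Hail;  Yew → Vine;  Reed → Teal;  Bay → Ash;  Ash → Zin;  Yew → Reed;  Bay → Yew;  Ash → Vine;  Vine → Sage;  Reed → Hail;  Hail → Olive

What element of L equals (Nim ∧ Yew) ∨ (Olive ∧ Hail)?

Hail

Nim ∧ Yew = Yew
Olive ∧ Hail = Hail
Yew ∨ Hail = Hail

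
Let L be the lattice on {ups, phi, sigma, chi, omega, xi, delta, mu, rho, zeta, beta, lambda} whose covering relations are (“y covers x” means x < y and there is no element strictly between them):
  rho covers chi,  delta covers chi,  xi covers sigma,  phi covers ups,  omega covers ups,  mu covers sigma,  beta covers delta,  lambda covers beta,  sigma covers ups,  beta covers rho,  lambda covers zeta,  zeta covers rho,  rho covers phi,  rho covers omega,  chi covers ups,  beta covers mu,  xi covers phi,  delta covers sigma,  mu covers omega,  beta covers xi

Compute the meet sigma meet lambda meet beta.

sigma

Common lower bounds of {sigma, lambda, beta}: sigma, ups.
The greatest among these is sigma.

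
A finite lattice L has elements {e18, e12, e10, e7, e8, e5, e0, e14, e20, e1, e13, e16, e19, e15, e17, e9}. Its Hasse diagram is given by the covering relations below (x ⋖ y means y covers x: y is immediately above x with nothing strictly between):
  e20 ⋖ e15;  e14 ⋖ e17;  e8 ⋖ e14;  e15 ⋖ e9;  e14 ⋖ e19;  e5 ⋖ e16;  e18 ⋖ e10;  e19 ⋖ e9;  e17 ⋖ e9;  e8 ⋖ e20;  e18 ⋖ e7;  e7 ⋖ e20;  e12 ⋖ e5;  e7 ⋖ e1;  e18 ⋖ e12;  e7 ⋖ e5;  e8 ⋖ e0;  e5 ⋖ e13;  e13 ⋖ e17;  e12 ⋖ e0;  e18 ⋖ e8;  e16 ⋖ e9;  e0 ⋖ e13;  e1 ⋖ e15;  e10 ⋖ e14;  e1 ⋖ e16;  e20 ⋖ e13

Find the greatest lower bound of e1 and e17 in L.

Common lower bounds of {e1, e17}: e18, e7.
The greatest among these is e7.

e7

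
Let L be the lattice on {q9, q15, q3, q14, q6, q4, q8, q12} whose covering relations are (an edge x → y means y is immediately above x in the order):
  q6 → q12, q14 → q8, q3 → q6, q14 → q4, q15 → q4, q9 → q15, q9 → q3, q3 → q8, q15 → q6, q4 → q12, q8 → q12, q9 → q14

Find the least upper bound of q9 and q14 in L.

Common upper bounds of {q9, q14}: q12, q14, q4, q8.
The least among these is q14.

q14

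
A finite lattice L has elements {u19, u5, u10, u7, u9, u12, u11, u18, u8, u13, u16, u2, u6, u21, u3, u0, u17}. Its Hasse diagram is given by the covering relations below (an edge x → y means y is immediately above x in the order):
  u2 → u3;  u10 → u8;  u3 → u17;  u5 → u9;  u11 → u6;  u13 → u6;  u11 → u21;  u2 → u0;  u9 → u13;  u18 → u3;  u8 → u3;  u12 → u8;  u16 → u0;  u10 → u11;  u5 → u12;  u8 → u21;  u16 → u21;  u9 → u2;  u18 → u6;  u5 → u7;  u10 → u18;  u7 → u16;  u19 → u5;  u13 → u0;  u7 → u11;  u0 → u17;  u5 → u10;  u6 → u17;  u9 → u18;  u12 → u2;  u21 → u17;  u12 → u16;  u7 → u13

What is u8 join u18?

Common upper bounds of {u8, u18}: u17, u3.
The least among these is u3.

u3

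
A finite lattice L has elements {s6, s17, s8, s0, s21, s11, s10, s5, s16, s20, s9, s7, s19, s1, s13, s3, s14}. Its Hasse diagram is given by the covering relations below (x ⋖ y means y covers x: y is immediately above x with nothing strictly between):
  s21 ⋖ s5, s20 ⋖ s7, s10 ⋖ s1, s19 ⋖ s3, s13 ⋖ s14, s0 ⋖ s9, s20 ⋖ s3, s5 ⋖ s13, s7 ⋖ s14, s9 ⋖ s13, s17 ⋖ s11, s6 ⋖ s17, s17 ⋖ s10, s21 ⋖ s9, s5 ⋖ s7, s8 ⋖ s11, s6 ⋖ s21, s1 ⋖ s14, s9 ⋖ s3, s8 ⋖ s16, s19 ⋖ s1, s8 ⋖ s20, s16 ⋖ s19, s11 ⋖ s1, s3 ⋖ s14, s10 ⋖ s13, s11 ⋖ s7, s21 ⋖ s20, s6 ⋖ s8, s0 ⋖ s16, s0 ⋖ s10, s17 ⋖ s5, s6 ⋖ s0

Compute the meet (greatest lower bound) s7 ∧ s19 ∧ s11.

Common lower bounds of {s7, s19, s11}: s6, s8.
The greatest among these is s8.

s8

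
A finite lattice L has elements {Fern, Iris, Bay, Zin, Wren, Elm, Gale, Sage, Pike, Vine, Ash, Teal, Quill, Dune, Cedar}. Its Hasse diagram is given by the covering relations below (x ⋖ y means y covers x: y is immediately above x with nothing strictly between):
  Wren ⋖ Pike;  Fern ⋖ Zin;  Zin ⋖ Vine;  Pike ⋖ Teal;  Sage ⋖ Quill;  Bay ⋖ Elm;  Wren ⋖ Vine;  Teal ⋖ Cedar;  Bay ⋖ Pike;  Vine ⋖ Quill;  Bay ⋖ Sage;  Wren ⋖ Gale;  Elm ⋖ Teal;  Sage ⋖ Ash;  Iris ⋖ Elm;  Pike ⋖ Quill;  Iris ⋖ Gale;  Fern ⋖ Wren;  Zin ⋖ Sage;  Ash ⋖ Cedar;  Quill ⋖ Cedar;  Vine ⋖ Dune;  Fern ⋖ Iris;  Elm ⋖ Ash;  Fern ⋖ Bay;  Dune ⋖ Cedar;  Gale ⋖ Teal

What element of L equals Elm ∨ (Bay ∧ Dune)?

Elm

Bay ∧ Dune = Fern
Elm ∨ Fern = Elm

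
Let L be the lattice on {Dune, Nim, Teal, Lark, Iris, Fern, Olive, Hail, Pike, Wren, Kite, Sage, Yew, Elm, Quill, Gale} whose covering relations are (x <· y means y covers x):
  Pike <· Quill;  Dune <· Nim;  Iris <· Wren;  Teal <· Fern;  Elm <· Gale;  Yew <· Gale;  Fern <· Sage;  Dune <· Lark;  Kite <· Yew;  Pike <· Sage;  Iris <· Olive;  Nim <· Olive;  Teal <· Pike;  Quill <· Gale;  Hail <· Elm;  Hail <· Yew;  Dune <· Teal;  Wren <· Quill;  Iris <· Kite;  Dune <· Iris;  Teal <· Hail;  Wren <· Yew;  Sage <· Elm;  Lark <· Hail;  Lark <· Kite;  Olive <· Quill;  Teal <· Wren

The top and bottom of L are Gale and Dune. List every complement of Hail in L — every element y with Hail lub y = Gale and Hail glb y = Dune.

Nim, Olive

Need y with Hail ∨ y = Gale and Hail ∧ y = Dune.
Checking each element gives: Nim, Olive.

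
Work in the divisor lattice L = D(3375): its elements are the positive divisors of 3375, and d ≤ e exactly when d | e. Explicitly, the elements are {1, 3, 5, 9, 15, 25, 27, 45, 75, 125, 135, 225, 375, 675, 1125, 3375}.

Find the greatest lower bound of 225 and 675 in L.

225

In the divisibility order, the meet is the greatest common divisor: gcd(225, 675) = 225.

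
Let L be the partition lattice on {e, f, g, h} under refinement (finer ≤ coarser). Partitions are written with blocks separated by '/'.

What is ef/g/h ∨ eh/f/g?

Common upper bounds of {ef/g/h, eh/f/g}: efgh, efh/g.
The least among these is efh/g.

efh/g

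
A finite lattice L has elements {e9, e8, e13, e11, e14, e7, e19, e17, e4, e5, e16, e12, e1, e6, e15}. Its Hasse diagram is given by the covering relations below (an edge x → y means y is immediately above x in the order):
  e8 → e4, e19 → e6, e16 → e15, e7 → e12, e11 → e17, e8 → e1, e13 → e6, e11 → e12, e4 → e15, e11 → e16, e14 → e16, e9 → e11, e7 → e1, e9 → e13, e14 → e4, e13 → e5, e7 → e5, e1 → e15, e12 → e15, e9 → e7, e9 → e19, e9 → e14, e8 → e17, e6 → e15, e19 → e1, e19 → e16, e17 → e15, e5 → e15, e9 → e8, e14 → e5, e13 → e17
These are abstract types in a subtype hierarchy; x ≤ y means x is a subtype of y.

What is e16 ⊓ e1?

e19

Common lower bounds of {e16, e1}: e19, e9.
The greatest among these is e19.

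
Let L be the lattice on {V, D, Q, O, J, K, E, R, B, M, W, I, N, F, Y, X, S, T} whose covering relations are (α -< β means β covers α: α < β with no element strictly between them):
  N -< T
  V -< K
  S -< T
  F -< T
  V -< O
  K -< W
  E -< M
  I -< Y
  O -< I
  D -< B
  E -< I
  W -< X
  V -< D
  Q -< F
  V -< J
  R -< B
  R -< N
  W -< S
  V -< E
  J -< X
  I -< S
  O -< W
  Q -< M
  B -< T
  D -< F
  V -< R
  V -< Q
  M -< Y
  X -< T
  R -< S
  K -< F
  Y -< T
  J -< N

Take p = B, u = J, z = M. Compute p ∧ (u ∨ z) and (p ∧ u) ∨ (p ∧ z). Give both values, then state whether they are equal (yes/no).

B; V; no

u ∨ z = T, so p ∧ (u ∨ z) = B ∧ T = B.
p ∧ u = V and p ∧ z = V, so (p ∧ u) ∨ (p ∧ z) = V ∨ V = V.
Equal: no.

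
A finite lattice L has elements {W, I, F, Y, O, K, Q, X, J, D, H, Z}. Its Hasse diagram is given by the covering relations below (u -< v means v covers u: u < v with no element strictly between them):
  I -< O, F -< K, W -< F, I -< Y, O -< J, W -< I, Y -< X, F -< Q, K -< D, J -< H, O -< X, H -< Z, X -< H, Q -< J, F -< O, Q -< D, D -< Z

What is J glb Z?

J

Common lower bounds of {J, Z}: F, I, J, O, Q, W.
The greatest among these is J.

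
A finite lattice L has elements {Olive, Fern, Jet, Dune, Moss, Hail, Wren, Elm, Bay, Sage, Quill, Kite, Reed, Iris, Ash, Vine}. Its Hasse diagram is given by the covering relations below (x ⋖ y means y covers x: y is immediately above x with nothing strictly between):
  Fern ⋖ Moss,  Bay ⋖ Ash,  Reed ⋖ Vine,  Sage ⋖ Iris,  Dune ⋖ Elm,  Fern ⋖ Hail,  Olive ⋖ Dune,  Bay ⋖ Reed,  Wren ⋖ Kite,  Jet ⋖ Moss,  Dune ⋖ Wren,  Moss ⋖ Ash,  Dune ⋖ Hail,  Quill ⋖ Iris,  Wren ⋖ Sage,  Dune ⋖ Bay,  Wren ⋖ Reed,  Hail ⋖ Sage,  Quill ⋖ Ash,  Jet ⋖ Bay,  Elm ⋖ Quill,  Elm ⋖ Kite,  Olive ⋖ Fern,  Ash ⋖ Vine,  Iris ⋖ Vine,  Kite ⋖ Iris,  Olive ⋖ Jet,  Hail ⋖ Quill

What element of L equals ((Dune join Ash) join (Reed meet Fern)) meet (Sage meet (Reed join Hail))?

Hail

Dune ∨ Ash = Ash
Reed ∧ Fern = Olive
Ash ∨ Olive = Ash
Reed ∨ Hail = Vine
Sage ∧ Vine = Sage
Ash ∧ Sage = Hail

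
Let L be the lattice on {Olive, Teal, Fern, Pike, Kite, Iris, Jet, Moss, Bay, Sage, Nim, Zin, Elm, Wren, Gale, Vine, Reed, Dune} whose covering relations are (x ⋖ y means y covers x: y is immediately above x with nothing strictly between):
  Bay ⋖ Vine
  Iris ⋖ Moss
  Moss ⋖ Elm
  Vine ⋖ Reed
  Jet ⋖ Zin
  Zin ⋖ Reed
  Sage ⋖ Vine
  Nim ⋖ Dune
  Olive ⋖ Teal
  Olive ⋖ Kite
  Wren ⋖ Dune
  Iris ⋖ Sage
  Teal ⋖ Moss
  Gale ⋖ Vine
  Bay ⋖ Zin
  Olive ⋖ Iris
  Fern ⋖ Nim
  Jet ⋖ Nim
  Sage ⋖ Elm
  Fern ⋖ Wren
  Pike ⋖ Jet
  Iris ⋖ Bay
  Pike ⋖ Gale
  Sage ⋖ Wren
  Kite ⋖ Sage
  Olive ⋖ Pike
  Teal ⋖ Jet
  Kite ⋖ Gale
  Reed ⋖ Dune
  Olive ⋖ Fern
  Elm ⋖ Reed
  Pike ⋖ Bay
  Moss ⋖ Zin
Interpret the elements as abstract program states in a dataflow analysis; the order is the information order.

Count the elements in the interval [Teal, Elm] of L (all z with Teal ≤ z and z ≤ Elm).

3

The interval [Teal, Elm] = {Elm, Moss, Teal}, which has 3 elements.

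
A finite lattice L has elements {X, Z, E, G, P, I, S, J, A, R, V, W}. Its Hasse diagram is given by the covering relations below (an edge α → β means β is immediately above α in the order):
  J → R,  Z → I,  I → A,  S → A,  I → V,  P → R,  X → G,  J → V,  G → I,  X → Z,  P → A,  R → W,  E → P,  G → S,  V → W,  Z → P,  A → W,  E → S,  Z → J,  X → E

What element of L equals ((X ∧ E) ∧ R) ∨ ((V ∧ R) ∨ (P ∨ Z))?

X ∧ E = X
X ∧ R = X
V ∧ R = J
P ∨ Z = P
J ∨ P = R
X ∨ R = R

R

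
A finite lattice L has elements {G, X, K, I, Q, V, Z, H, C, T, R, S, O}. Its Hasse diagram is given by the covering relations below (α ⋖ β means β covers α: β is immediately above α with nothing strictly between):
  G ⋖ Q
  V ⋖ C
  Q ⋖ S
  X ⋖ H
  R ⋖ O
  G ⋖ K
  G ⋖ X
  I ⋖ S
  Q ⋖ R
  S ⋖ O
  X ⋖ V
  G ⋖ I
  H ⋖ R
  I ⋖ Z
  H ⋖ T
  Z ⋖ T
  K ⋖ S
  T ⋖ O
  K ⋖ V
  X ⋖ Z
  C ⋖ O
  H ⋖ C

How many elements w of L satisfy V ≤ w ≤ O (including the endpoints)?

3

The interval [V, O] = {C, O, V}, which has 3 elements.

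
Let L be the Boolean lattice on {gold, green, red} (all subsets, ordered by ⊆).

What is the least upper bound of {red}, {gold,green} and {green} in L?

Common upper bounds of {{red}, {gold,green}, {green}}: {gold,green,red}.
The least among these is {gold,green,red}.

{gold,green,red}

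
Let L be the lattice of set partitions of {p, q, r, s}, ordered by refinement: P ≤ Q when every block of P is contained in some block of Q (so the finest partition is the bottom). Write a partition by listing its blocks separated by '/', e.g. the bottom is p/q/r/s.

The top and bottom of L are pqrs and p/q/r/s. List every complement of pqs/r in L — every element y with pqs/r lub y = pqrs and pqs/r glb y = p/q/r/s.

Need y with pqs/r ∨ y = pqrs and pqs/r ∧ y = p/q/r/s.
Checking each element gives: p/q/rs, p/qr/s, pr/q/s.

p/q/rs, p/qr/s, pr/q/s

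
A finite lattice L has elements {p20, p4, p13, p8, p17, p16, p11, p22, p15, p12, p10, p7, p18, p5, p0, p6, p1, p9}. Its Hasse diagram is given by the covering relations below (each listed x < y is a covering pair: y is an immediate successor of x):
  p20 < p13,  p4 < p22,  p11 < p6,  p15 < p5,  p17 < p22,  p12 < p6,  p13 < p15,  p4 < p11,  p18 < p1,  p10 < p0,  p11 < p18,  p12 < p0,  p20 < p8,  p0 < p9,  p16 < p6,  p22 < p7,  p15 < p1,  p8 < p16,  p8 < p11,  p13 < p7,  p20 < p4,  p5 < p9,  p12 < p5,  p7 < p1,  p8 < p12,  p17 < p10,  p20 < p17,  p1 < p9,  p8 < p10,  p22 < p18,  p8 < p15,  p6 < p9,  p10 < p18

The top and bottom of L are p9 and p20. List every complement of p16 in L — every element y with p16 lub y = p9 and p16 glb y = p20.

p13, p17, p22, p7

Need y with p16 ∨ y = p9 and p16 ∧ y = p20.
Checking each element gives: p13, p17, p22, p7.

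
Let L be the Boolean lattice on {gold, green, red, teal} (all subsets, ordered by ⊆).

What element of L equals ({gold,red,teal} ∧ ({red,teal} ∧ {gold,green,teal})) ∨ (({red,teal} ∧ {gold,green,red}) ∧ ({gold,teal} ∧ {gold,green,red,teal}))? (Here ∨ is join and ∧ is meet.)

{red,teal} ∧ {gold,green,teal} = {teal}
{gold,red,teal} ∧ {teal} = {teal}
{red,teal} ∧ {gold,green,red} = {red}
{gold,teal} ∧ {gold,green,red,teal} = {gold,teal}
{red} ∧ {gold,teal} = ∅
{teal} ∨ ∅ = {teal}

{teal}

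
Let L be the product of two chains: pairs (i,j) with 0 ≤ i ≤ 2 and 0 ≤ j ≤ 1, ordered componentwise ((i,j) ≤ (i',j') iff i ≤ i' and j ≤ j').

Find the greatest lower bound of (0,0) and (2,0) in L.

(0,0)

Common lower bounds of {(0,0), (2,0)}: (0,0).
The greatest among these is (0,0).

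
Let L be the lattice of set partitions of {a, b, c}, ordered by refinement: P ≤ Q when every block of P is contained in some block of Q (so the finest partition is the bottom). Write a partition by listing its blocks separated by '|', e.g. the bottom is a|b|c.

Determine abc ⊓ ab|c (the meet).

Common lower bounds of {abc, ab|c}: ab|c, a|b|c.
The greatest among these is ab|c.

ab|c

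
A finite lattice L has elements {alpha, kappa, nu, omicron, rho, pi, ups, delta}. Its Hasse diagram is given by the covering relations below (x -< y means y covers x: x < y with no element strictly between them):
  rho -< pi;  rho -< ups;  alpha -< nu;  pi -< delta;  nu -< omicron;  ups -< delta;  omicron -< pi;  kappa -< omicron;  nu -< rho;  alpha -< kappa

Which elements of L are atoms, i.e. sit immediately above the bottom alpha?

kappa, nu

The atoms are exactly the elements that cover alpha: kappa, nu.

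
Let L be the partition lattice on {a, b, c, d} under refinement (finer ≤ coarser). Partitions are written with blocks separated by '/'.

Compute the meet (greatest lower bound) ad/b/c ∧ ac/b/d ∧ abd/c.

a/b/c/d

The meet (common refinement) of ad/b/c, ac/b/d, abd/c intersects blocks pairwise, giving a/b/c/d.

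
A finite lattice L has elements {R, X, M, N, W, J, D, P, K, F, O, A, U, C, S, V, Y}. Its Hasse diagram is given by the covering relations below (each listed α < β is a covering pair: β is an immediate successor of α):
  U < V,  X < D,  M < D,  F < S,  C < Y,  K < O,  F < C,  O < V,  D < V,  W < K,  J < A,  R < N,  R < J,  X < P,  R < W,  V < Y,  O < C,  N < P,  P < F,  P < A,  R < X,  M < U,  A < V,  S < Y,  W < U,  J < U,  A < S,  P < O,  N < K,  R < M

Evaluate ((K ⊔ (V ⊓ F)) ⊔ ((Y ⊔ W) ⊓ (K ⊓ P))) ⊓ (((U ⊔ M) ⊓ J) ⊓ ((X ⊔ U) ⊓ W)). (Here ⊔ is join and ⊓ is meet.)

R

V ∧ F = P
K ∨ P = O
Y ∨ W = Y
K ∧ P = N
Y ∧ N = N
O ∨ N = O
U ∨ M = U
U ∧ J = J
X ∨ U = V
V ∧ W = W
J ∧ W = R
O ∧ R = R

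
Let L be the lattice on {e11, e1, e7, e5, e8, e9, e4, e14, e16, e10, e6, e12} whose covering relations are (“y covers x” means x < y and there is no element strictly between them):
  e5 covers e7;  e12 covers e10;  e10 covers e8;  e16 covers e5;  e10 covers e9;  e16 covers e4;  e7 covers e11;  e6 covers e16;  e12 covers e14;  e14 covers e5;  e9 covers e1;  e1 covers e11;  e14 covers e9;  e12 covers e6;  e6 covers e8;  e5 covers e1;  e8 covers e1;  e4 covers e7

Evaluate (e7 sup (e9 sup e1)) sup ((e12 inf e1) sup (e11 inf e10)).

e9 ∨ e1 = e9
e7 ∨ e9 = e14
e12 ∧ e1 = e1
e11 ∧ e10 = e11
e1 ∨ e11 = e1
e14 ∨ e1 = e14

e14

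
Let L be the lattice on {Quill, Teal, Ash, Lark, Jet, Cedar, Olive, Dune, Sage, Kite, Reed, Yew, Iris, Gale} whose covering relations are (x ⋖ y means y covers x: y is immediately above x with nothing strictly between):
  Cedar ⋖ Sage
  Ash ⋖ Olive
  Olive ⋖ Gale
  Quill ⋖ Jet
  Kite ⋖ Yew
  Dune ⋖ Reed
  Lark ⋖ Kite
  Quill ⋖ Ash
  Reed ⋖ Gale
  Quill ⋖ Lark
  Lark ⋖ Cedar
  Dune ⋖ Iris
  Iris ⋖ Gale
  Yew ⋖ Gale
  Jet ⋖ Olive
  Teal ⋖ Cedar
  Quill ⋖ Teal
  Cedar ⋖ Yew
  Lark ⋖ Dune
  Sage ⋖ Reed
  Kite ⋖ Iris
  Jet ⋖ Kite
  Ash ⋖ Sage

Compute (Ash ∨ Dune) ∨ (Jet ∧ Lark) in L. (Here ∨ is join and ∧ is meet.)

Reed

Ash ∨ Dune = Reed
Jet ∧ Lark = Quill
Reed ∨ Quill = Reed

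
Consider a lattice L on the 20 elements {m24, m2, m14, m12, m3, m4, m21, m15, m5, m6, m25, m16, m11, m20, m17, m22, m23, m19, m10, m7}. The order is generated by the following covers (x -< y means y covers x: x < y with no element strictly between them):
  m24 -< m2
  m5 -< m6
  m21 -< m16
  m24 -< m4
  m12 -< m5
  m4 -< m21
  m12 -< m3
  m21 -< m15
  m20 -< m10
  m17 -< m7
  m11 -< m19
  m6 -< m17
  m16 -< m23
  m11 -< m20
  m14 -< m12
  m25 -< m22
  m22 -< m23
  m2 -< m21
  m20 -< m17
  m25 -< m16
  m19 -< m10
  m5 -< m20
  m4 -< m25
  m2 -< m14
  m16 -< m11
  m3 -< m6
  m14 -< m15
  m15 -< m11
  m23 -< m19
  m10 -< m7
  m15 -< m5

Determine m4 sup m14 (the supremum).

Common upper bounds of {m4, m14}: m10, m11, m15, m17, m19, m20, m5, m6, m7.
The least among these is m15.

m15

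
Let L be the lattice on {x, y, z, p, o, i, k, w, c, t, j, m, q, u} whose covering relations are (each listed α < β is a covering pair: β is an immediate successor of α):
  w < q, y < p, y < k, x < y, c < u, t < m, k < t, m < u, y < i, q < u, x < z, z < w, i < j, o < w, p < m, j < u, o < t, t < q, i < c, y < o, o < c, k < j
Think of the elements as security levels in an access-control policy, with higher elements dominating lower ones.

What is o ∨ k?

t

Common upper bounds of {o, k}: m, q, t, u.
The least among these is t.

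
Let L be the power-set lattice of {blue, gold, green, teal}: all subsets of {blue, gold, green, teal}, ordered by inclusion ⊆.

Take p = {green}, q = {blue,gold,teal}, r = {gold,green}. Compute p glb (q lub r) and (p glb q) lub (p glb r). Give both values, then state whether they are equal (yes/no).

{green}; {green}; yes

q lub r = {blue,gold,green,teal}, so p glb (q lub r) = {green} glb {blue,gold,green,teal} = {green}.
p glb q = {} and p glb r = {green}, so (p glb q) lub (p glb r) = {} lub {green} = {green}.
Equal: yes.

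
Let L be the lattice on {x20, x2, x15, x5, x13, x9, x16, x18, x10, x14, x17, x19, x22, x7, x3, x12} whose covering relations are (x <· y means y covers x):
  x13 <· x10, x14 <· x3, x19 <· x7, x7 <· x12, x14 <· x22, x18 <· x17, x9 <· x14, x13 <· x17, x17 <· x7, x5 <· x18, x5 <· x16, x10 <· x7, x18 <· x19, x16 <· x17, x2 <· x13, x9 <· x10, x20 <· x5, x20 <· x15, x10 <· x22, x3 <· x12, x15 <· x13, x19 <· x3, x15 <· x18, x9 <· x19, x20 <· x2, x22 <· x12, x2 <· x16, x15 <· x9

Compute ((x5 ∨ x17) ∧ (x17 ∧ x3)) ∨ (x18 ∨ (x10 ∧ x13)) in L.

x17

x5 ∨ x17 = x17
x17 ∧ x3 = x18
x17 ∧ x18 = x18
x10 ∧ x13 = x13
x18 ∨ x13 = x17
x18 ∨ x17 = x17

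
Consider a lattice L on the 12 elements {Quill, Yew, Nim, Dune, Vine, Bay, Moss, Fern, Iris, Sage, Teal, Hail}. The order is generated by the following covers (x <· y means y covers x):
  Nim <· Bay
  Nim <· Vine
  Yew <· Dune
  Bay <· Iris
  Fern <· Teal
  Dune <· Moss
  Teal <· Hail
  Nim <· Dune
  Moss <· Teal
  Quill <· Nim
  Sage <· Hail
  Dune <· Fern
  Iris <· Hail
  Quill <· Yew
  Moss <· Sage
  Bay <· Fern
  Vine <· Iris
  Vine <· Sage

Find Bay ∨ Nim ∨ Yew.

Common upper bounds of {Bay, Nim, Yew}: Fern, Hail, Teal.
The least among these is Fern.

Fern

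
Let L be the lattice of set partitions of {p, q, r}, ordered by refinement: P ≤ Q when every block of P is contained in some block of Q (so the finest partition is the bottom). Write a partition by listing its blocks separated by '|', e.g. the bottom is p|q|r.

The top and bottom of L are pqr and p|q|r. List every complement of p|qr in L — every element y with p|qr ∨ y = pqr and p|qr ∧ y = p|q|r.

Need y with p|qr ∨ y = pqr and p|qr ∧ y = p|q|r.
Checking each element gives: pq|r, pr|q.

pq|r, pr|q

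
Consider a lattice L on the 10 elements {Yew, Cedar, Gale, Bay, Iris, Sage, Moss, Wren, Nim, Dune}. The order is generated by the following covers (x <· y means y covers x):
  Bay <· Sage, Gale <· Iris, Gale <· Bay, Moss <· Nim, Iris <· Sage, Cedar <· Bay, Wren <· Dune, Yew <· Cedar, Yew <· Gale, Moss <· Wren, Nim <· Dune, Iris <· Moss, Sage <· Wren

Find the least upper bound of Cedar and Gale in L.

Bay

Common upper bounds of {Cedar, Gale}: Bay, Dune, Sage, Wren.
The least among these is Bay.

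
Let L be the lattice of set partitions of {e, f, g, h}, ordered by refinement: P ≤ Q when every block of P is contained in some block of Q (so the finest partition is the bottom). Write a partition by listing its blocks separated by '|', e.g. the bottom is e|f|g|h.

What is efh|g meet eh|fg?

eh|f|g

Common lower bounds of {efh|g, eh|fg}: eh|f|g, e|f|g|h.
The greatest among these is eh|f|g.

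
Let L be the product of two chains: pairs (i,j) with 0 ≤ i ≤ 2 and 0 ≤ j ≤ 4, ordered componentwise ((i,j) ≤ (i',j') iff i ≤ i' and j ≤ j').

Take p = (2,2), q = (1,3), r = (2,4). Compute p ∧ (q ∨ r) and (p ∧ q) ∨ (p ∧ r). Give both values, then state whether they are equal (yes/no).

q ∨ r = (2,4), so p ∧ (q ∨ r) = (2,2) ∧ (2,4) = (2,2).
p ∧ q = (1,2) and p ∧ r = (2,2), so (p ∧ q) ∨ (p ∧ r) = (1,2) ∨ (2,2) = (2,2).
Equal: yes.

(2,2); (2,2); yes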